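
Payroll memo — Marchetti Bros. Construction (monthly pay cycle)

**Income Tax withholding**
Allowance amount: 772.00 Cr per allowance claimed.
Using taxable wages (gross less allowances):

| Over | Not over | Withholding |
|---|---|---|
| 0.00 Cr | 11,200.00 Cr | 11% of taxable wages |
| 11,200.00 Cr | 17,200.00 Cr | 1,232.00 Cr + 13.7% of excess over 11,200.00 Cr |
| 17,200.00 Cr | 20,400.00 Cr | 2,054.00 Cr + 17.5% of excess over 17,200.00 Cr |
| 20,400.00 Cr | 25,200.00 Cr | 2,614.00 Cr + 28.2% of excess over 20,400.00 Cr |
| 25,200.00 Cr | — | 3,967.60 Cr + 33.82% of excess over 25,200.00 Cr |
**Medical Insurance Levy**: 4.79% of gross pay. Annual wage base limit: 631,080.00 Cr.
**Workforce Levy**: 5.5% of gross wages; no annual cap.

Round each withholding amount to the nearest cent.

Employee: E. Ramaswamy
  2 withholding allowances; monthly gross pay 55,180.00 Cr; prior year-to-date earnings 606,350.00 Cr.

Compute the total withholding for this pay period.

Income Tax: taxable = 55,180.00 Cr − 2×772.00 Cr = 53,636.00 Cr
  3,967.60 Cr + 33.82% × (53,636.00 Cr − 25,200.00 Cr) = 3,967.60 Cr + 33.82% × 28,436.00 Cr = 13,584.66 Cr
Medical Insurance Levy: cap 631,080.00 Cr − YTD 606,350.00 Cr = 24,730.00 Cr subject; 4.79% × 24,730.00 Cr = 1,184.57 Cr
Workforce Levy: 5.5% × 55,180.00 Cr = 3,034.90 Cr
Total: 13,584.66 Cr + 1,184.57 Cr + 3,034.90 Cr = 17,804.13 Cr

17,804.13 Cr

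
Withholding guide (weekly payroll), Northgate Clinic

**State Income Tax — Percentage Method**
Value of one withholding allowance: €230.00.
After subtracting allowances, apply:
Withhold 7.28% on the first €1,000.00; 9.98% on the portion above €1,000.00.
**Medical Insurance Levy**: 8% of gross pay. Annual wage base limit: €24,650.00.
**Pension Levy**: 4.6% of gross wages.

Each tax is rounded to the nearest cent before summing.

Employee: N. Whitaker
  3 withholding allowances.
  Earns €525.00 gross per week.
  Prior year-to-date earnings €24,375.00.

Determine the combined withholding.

€46.15

State Income Tax: taxable = €525.00 − 3×€230.00 = €-165.00
  Taxable ≤ 0 → €0.00
Medical Insurance Levy: cap €24,650.00 − YTD €24,375.00 = €275.00 subject; 8% × €275.00 = €22.00
Pension Levy: 4.6% × €525.00 = €24.15
Total: €0.00 + €22.00 + €24.15 = €46.15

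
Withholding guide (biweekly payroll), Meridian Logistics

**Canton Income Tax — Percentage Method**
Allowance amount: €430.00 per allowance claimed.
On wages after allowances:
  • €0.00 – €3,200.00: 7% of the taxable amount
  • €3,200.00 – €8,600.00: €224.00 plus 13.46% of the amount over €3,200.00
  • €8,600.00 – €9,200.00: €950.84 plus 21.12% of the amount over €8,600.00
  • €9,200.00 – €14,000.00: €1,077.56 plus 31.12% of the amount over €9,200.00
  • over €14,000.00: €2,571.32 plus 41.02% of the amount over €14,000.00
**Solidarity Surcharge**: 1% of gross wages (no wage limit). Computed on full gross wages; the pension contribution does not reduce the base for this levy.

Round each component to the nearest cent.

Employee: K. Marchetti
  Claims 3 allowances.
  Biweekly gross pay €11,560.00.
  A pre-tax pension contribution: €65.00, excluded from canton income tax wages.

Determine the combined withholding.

Canton Income Tax: taxable = €11,560.00 − €65.00 − 3×€430.00 = €10,205.00
  €1,077.56 + 31.12% × (€10,205.00 − €9,200.00) = €1,077.56 + 31.12% × €1,005.00 = €1,390.32
Solidarity Surcharge: 1% × €11,560.00 = €115.60
Total: €1,390.32 + €115.60 = €1,505.92

€1,505.92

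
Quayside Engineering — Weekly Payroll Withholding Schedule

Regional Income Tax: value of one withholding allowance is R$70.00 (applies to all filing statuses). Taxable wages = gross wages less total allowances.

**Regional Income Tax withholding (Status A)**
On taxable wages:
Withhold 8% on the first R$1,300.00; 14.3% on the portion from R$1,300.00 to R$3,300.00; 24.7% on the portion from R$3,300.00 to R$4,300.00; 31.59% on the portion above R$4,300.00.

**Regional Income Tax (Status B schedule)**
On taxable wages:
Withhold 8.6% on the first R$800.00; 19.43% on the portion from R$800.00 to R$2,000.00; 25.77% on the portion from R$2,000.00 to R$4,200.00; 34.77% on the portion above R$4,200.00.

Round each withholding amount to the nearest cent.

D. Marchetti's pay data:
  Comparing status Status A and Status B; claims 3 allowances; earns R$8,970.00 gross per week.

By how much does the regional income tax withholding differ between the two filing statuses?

R$408.50

Regional Income Tax (Status A): taxable = R$8,970.00 − 3×R$70.00 = R$8,760.00
  R$637.00 + 31.59% × (R$8,760.00 − R$4,300.00) = R$637.00 + 31.59% × R$4,460.00 = R$2,045.91
Regional Income Tax (Status B): taxable = R$8,970.00 − 3×R$70.00 = R$8,760.00
  R$868.90 + 34.77% × (R$8,760.00 − R$4,200.00) = R$868.90 + 34.77% × R$4,560.00 = R$2,454.41
Difference: |R$2,045.91 − R$2,454.41| = R$408.50 (higher under Status B)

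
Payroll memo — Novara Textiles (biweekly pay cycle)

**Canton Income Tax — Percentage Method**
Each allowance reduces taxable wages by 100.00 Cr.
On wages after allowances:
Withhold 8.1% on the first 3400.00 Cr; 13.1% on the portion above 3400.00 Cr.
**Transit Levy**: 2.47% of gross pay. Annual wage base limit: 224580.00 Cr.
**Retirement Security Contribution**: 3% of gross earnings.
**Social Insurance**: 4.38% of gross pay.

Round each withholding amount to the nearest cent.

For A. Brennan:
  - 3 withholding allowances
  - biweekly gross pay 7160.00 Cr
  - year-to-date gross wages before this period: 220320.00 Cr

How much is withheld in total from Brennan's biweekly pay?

Canton Income Tax: taxable = 7160.00 Cr − 3×100.00 Cr = 6860.00 Cr
  275.40 Cr + 13.1% × (6860.00 Cr − 3400.00 Cr) = 275.40 Cr + 13.1% × 3460.00 Cr = 728.66 Cr
Transit Levy: cap 224580.00 Cr − YTD 220320.00 Cr = 4260.00 Cr subject; 2.47% × 4260.00 Cr = 105.22 Cr
Retirement Security Contribution: 3% × 7160.00 Cr = 214.80 Cr
Social Insurance: 4.38% × 7160.00 Cr = 313.61 Cr
Total: 728.66 Cr + 105.22 Cr + 214.80 Cr + 313.61 Cr = 1362.29 Cr

1362.29 Cr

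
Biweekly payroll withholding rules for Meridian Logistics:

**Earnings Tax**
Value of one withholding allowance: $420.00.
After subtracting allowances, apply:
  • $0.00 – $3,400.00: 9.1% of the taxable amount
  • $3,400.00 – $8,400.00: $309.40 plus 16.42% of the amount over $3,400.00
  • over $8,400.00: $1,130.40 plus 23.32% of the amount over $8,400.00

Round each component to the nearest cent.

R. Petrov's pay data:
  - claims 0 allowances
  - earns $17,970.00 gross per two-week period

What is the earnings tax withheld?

$3,362.12

Earnings Tax: taxable = $17,970.00
  $1,130.40 + 23.32% × ($17,970.00 − $8,400.00) = $1,130.40 + 23.32% × $9,570.00 = $3,362.12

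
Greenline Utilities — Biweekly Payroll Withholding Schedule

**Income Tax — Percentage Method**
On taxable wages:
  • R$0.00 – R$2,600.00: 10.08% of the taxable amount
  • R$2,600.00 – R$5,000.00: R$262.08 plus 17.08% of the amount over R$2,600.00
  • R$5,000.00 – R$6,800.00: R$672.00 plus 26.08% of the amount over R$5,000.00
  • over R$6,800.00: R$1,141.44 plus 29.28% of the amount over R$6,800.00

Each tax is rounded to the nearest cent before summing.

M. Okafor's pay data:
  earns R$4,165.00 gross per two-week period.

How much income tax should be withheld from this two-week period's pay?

Income Tax: taxable = R$4,165.00
  R$262.08 + 17.08% × (R$4,165.00 − R$2,600.00) = R$262.08 + 17.08% × R$1,565.00 = R$529.38

R$529.38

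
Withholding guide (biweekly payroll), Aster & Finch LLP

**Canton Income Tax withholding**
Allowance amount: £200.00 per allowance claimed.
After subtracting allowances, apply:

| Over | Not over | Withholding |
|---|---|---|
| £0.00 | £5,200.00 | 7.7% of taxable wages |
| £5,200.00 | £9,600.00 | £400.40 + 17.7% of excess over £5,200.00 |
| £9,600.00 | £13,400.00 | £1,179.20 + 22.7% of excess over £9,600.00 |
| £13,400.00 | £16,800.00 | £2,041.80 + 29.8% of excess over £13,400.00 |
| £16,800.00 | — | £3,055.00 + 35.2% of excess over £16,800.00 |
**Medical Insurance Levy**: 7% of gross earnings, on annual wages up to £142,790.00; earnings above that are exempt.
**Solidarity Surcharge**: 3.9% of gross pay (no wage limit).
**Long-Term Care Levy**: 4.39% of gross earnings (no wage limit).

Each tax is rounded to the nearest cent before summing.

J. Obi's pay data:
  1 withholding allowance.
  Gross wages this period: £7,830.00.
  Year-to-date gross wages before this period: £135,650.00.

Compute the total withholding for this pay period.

£1,979.42

Canton Income Tax: taxable = £7,830.00 − 1×£200.00 = £7,630.00
  £400.40 + 17.7% × (£7,630.00 − £5,200.00) = £400.40 + 17.7% × £2,430.00 = £830.51
Medical Insurance Levy: cap £142,790.00 − YTD £135,650.00 = £7,140.00 subject; 7% × £7,140.00 = £499.80
Solidarity Surcharge: 3.9% × £7,830.00 = £305.37
Long-Term Care Levy: 4.39% × £7,830.00 = £343.74
Total: £830.51 + £499.80 + £305.37 + £343.74 = £1,979.42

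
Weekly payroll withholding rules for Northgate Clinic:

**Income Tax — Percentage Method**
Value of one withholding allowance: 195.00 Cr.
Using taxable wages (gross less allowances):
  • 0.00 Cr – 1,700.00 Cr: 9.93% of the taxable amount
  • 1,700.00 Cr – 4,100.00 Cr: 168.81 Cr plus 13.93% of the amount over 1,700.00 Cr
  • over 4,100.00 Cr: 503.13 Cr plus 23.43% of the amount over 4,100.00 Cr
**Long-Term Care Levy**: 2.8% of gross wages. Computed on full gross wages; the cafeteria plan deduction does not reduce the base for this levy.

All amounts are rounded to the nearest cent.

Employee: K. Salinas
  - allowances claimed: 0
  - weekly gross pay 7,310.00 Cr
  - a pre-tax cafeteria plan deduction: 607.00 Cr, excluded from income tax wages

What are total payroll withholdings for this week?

Income Tax: taxable = 7,310.00 Cr − 607.00 Cr = 6,703.00 Cr
  503.13 Cr + 23.43% × (6,703.00 Cr − 4,100.00 Cr) = 503.13 Cr + 23.43% × 2,603.00 Cr = 1,113.01 Cr
Long-Term Care Levy: 2.8% × 7,310.00 Cr = 204.68 Cr
Total: 1,113.01 Cr + 204.68 Cr = 1,317.69 Cr

1,317.69 Cr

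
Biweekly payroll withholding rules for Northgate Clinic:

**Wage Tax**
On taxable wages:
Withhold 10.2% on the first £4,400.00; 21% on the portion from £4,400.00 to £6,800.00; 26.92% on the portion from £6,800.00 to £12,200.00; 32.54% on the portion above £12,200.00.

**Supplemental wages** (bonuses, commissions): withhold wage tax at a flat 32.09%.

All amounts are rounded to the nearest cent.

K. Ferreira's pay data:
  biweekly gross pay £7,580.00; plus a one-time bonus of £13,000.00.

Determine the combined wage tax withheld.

Wage Tax: taxable = £7,580.00
  £952.80 + 26.92% × (£7,580.00 − £6,800.00) = £952.80 + 26.92% × £780.00 = £1,162.78
Supplemental (32.09% flat on bonus): 32.09% × £13,000.00 = £4,171.70
Total wage tax: £1,162.78 + £4,171.70 = £5,334.48

£5,334.48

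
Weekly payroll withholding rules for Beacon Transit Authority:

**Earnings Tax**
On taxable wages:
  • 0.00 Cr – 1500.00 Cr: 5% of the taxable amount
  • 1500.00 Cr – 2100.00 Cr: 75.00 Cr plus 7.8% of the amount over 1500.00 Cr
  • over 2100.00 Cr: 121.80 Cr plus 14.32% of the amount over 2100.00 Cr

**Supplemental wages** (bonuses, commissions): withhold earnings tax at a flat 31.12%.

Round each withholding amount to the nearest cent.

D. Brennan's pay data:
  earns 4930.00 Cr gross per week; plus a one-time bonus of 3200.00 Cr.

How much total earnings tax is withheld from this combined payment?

Earnings Tax: taxable = 4930.00 Cr
  121.80 Cr + 14.32% × (4930.00 Cr − 2100.00 Cr) = 121.80 Cr + 14.32% × 2830.00 Cr = 527.06 Cr
Supplemental (31.12% flat on bonus): 31.12% × 3200.00 Cr = 995.84 Cr
Total earnings tax: 527.06 Cr + 995.84 Cr = 1522.90 Cr

1522.90 Cr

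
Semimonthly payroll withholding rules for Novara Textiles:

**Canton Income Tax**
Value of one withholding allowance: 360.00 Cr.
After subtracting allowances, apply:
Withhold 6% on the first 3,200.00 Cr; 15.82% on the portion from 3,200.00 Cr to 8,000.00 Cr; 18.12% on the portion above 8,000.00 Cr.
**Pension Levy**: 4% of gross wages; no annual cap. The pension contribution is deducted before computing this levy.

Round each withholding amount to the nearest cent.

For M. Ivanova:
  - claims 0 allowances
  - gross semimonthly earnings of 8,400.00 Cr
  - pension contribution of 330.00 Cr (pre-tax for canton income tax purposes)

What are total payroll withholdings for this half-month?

Canton Income Tax: taxable = 8,400.00 Cr − 330.00 Cr = 8,070.00 Cr
  951.36 Cr + 18.12% × (8,070.00 Cr − 8,000.00 Cr) = 951.36 Cr + 18.12% × 70.00 Cr = 964.04 Cr
Pension Levy: 4% × 8,070.00 Cr = 322.80 Cr
Total: 964.04 Cr + 322.80 Cr = 1,286.84 Cr

1,286.84 Cr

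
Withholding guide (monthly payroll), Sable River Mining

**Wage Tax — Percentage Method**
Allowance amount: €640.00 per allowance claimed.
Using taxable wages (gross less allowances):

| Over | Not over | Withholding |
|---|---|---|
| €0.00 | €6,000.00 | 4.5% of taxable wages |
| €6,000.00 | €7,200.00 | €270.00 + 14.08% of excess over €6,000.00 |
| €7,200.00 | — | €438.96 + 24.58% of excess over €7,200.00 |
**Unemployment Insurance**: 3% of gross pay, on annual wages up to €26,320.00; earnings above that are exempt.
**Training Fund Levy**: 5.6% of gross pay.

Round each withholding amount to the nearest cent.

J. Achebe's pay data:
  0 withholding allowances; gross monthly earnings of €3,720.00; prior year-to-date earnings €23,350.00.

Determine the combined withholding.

€464.82

Wage Tax: taxable = €3,720.00
  4.5% × €3,720.00 = €167.40
Unemployment Insurance: cap €26,320.00 − YTD €23,350.00 = €2,970.00 subject; 3% × €2,970.00 = €89.10
Training Fund Levy: 5.6% × €3,720.00 = €208.32
Total: €167.40 + €89.10 + €208.32 = €464.82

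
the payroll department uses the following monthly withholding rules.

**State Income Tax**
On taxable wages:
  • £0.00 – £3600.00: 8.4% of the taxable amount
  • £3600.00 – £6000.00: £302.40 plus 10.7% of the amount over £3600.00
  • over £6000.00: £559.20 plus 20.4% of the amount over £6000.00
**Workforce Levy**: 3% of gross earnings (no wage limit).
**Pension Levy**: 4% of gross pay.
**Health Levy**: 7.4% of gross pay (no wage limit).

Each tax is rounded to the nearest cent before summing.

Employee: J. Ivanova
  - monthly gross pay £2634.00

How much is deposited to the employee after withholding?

£2033.44

State Income Tax: taxable = £2634.00
  8.4% × £2634.00 = £221.26
Workforce Levy: 3% × £2634.00 = £79.02
Pension Levy: 4% × £2634.00 = £105.36
Health Levy: 7.4% × £2634.00 = £194.92
Total withheld: £221.26 + £79.02 + £105.36 + £194.92 = £600.56
Net pay: £2634.00 − £600.56 = £2033.44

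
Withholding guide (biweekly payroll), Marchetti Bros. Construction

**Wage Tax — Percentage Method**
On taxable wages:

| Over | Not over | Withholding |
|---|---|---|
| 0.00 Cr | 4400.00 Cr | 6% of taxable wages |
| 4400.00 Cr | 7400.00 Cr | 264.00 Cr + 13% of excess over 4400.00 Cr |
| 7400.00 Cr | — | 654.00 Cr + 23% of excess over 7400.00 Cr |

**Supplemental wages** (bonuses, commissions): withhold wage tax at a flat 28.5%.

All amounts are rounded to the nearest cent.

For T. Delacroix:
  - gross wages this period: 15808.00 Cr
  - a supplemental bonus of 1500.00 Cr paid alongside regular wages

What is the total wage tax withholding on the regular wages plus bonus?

Wage Tax: taxable = 15808.00 Cr
  654.00 Cr + 23% × (15808.00 Cr − 7400.00 Cr) = 654.00 Cr + 23% × 8408.00 Cr = 2587.84 Cr
Supplemental (28.5% flat on bonus): 28.5% × 1500.00 Cr = 427.50 Cr
Total wage tax: 2587.84 Cr + 427.50 Cr = 3015.34 Cr

3015.34 Cr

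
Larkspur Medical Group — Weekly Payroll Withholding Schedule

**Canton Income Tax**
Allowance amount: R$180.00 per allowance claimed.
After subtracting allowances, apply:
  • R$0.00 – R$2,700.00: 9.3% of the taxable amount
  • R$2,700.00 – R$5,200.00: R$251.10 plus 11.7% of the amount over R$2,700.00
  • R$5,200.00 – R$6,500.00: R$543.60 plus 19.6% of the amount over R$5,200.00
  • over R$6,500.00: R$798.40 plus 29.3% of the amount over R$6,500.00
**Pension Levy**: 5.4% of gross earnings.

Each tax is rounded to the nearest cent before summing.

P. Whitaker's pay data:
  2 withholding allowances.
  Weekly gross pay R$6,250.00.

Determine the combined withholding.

Canton Income Tax: taxable = R$6,250.00 − 2×R$180.00 = R$5,890.00
  R$543.60 + 19.6% × (R$5,890.00 − R$5,200.00) = R$543.60 + 19.6% × R$690.00 = R$678.84
Pension Levy: 5.4% × R$6,250.00 = R$337.50
Total: R$678.84 + R$337.50 = R$1,016.34

R$1,016.34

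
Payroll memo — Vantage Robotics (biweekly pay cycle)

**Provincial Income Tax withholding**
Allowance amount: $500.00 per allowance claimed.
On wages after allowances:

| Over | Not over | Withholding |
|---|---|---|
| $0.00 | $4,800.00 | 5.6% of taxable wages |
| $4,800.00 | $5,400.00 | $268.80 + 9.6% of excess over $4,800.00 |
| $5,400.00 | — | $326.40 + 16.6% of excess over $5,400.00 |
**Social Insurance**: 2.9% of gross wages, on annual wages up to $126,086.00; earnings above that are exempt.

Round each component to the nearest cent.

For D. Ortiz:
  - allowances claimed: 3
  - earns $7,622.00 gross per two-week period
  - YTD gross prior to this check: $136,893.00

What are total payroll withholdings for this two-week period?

Provincial Income Tax: taxable = $7,622.00 − 3×$500.00 = $6,122.00
  $326.40 + 16.6% × ($6,122.00 − $5,400.00) = $326.40 + 16.6% × $722.00 = $446.25
Social Insurance: YTD $136,893.00 ≥ cap $126,086.00 → $0.00
Total: $446.25 + $0.00 = $446.25

$446.25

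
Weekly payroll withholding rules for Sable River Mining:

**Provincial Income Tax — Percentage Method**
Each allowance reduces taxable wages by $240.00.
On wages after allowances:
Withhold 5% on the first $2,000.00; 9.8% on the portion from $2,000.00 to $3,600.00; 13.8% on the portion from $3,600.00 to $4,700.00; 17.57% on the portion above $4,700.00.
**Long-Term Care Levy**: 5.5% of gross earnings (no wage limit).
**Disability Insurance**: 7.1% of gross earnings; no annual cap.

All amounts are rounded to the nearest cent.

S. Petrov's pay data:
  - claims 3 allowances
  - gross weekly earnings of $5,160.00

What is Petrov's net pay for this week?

$4,137.12

Provincial Income Tax: taxable = $5,160.00 − 3×$240.00 = $4,440.00
  $256.80 + 13.8% × ($4,440.00 − $3,600.00) = $256.80 + 13.8% × $840.00 = $372.72
Long-Term Care Levy: 5.5% × $5,160.00 = $283.80
Disability Insurance: 7.1% × $5,160.00 = $366.36
Total withheld: $372.72 + $283.80 + $366.36 = $1,022.88
Net pay: $5,160.00 − $1,022.88 = $4,137.12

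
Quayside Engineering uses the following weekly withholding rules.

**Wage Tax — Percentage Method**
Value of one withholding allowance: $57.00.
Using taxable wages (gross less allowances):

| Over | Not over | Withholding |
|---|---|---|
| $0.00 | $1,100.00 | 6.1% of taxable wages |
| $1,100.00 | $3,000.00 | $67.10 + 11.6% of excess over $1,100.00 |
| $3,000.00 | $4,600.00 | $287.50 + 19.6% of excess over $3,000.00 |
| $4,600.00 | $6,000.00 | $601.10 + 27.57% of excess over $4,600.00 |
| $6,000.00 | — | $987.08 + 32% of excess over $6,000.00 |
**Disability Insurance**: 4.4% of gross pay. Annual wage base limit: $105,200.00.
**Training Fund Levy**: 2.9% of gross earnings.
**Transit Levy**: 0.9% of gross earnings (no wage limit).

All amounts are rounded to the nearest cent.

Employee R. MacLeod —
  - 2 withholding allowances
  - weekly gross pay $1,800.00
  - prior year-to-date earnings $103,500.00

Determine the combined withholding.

Wage Tax: taxable = $1,800.00 − 2×$57.00 = $1,686.00
  $67.10 + 11.6% × ($1,686.00 − $1,100.00) = $67.10 + 11.6% × $586.00 = $135.08
Disability Insurance: cap $105,200.00 − YTD $103,500.00 = $1,700.00 subject; 4.4% × $1,700.00 = $74.80
Training Fund Levy: 2.9% × $1,800.00 = $52.20
Transit Levy: 0.9% × $1,800.00 = $16.20
Total: $135.08 + $74.80 + $52.20 + $16.20 = $278.28

$278.28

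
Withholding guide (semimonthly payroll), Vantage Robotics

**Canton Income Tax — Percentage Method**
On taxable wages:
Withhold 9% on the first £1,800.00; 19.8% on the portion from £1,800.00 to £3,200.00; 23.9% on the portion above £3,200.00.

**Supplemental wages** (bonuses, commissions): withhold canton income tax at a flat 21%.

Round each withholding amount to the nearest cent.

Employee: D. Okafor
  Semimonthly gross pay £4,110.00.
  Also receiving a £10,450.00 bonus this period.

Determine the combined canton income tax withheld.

£2,851.19

Canton Income Tax: taxable = £4,110.00
  £439.20 + 23.9% × (£4,110.00 − £3,200.00) = £439.20 + 23.9% × £910.00 = £656.69
Supplemental (21% flat on bonus): 21% × £10,450.00 = £2,194.50
Total canton income tax: £656.69 + £2,194.50 = £2,851.19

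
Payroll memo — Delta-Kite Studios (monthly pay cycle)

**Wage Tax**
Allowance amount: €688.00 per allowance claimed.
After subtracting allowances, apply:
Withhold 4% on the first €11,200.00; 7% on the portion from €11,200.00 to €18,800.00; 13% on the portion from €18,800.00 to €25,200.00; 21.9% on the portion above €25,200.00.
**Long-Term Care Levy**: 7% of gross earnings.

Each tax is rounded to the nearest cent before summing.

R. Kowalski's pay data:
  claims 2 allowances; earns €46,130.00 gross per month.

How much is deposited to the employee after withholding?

Wage Tax: taxable = €46,130.00 − 2×€688.00 = €44,754.00
  €1,812.00 + 21.9% × (€44,754.00 − €25,200.00) = €1,812.00 + 21.9% × €19,554.00 = €6,094.33
Long-Term Care Levy: 7% × €46,130.00 = €3,229.10
Total withheld: €6,094.33 + €3,229.10 = €9,323.43
Net pay: €46,130.00 − €9,323.43 = €36,806.57

€36,806.57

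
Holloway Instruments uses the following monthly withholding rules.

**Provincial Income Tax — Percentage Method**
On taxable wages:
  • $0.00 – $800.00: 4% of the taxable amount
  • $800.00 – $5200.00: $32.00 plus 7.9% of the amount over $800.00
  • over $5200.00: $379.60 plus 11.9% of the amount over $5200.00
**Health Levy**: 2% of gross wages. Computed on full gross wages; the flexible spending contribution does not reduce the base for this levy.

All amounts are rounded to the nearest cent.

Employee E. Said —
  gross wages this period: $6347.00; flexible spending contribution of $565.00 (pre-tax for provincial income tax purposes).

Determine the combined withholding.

$575.80

Provincial Income Tax: taxable = $6347.00 − $565.00 = $5782.00
  $379.60 + 11.9% × ($5782.00 − $5200.00) = $379.60 + 11.9% × $582.00 = $448.86
Health Levy: 2% × $6347.00 = $126.94
Total: $448.86 + $126.94 = $575.80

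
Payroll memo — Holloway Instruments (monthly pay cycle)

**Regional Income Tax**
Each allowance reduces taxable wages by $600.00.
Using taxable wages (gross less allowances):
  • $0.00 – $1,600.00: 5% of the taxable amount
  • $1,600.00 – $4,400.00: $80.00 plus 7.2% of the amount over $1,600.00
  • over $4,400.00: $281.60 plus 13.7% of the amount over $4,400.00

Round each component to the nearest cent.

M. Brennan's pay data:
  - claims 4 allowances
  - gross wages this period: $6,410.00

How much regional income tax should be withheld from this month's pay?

Regional Income Tax: taxable = $6,410.00 − 4×$600.00 = $4,010.00
  $80.00 + 7.2% × ($4,010.00 − $1,600.00) = $80.00 + 7.2% × $2,410.00 = $253.52

$253.52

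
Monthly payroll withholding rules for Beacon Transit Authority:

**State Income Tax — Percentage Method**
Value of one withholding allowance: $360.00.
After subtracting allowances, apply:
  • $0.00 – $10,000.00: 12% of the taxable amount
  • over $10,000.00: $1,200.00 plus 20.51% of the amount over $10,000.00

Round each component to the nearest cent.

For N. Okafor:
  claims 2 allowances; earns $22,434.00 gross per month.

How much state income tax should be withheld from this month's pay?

$3,602.54

State Income Tax: taxable = $22,434.00 − 2×$360.00 = $21,714.00
  $1,200.00 + 20.51% × ($21,714.00 − $10,000.00) = $1,200.00 + 20.51% × $11,714.00 = $3,602.54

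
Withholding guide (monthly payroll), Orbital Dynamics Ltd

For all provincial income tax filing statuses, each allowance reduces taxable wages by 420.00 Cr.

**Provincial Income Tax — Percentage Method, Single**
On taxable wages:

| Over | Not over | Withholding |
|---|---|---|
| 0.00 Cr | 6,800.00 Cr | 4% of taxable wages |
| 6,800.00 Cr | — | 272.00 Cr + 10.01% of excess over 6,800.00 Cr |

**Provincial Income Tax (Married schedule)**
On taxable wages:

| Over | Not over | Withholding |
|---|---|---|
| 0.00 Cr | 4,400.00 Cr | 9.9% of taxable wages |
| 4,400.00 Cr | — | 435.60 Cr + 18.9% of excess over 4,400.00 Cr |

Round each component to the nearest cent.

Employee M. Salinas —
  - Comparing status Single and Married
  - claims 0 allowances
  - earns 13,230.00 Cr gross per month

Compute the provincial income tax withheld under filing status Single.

915.64 Cr

Provincial Income Tax (Single): taxable = 13,230.00 Cr
  272.00 Cr + 10.01% × (13,230.00 Cr − 6,800.00 Cr) = 272.00 Cr + 10.01% × 6,430.00 Cr = 915.64 Cr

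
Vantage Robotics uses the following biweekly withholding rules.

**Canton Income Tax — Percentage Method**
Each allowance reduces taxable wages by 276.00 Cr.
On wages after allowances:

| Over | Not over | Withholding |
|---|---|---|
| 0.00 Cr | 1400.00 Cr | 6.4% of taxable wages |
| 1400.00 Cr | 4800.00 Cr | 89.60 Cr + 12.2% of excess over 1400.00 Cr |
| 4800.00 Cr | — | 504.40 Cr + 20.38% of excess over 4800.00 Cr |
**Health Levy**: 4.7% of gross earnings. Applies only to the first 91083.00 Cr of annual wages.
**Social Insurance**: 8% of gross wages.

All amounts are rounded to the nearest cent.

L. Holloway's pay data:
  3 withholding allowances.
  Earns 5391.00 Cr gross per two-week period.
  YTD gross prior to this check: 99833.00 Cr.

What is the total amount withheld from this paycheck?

906.77 Cr

Canton Income Tax: taxable = 5391.00 Cr − 3×276.00 Cr = 4563.00 Cr
  89.60 Cr + 12.2% × (4563.00 Cr − 1400.00 Cr) = 89.60 Cr + 12.2% × 3163.00 Cr = 475.49 Cr
Health Levy: YTD 99833.00 Cr ≥ cap 91083.00 Cr → 0.00 Cr
Social Insurance: 8% × 5391.00 Cr = 431.28 Cr
Total: 475.49 Cr + 0.00 Cr + 431.28 Cr = 906.77 Cr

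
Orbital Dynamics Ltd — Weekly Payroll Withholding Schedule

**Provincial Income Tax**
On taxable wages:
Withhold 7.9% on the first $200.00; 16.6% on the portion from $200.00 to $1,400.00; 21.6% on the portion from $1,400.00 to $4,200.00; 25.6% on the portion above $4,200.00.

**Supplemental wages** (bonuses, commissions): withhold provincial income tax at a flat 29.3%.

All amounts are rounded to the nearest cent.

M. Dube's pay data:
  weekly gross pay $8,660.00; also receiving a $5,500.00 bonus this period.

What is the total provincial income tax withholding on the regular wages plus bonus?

Provincial Income Tax: taxable = $8,660.00
  $819.80 + 25.6% × ($8,660.00 − $4,200.00) = $819.80 + 25.6% × $4,460.00 = $1,961.56
Supplemental (29.3% flat on bonus): 29.3% × $5,500.00 = $1,611.50
Total provincial income tax: $1,961.56 + $1,611.50 = $3,573.06

$3,573.06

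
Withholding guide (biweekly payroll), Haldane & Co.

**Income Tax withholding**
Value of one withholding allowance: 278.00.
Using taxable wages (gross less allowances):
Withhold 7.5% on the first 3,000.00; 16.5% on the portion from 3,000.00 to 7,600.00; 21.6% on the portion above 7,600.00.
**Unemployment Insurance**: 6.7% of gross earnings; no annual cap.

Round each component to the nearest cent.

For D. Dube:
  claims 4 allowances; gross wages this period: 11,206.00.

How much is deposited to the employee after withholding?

Income Tax: taxable = 11,206.00 − 4×278.00 = 10,094.00
  984.00 + 21.6% × (10,094.00 − 7,600.00) = 984.00 + 21.6% × 2,494.00 = 1,522.70
Unemployment Insurance: 6.7% × 11,206.00 = 750.80
Total withheld: 1,522.70 + 750.80 = 2,273.50
Net pay: 11,206.00 − 2,273.50 = 8,932.50

8,932.50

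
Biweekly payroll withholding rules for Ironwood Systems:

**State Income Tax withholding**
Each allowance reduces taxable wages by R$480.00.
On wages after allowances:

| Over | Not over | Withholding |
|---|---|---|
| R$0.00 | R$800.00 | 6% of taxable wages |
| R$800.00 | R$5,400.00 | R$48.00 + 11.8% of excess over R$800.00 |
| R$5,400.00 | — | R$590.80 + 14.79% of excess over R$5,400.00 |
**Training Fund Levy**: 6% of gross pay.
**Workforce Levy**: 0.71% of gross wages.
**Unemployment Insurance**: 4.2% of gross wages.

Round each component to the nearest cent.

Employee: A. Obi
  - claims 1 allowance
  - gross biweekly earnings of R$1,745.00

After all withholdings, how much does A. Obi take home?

State Income Tax: taxable = R$1,745.00 − 1×R$480.00 = R$1,265.00
  R$48.00 + 11.8% × (R$1,265.00 − R$800.00) = R$48.00 + 11.8% × R$465.00 = R$102.87
Training Fund Levy: 6% × R$1,745.00 = R$104.70
Workforce Levy: 0.71% × R$1,745.00 = R$12.39
Unemployment Insurance: 4.2% × R$1,745.00 = R$73.29
Total withheld: R$102.87 + R$104.70 + R$12.39 + R$73.29 = R$293.25
Net pay: R$1,745.00 − R$293.25 = R$1,451.75

R$1,451.75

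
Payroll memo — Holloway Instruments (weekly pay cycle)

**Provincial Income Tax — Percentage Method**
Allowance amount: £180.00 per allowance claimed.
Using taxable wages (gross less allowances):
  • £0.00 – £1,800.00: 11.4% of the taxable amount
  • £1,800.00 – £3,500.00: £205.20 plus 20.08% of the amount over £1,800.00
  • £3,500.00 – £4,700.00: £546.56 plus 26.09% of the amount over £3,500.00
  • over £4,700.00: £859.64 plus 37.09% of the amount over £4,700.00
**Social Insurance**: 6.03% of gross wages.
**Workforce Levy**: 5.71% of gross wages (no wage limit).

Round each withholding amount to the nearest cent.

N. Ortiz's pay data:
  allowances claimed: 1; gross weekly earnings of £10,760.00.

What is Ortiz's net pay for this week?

Provincial Income Tax: taxable = £10,760.00 − 1×£180.00 = £10,580.00
  £859.64 + 37.09% × (£10,580.00 − £4,700.00) = £859.64 + 37.09% × £5,880.00 = £3,040.53
Social Insurance: 6.03% × £10,760.00 = £648.83
Workforce Levy: 5.71% × £10,760.00 = £614.40
Total withheld: £3,040.53 + £648.83 + £614.40 = £4,303.76
Net pay: £10,760.00 − £4,303.76 = £6,456.24

£6,456.24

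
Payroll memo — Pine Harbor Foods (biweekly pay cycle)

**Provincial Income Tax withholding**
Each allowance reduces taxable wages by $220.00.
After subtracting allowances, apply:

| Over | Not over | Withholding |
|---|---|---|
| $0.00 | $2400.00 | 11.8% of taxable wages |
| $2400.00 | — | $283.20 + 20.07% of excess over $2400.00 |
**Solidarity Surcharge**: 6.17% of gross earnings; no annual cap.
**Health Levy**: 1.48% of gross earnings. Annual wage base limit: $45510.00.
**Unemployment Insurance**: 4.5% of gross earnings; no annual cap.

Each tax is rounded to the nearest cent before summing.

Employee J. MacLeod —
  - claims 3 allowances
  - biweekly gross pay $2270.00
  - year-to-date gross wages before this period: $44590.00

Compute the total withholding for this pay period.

$445.81

Provincial Income Tax: taxable = $2270.00 − 3×$220.00 = $1610.00
  11.8% × $1610.00 = $189.98
Solidarity Surcharge: 6.17% × $2270.00 = $140.06
Health Levy: cap $45510.00 − YTD $44590.00 = $920.00 subject; 1.48% × $920.00 = $13.62
Unemployment Insurance: 4.5% × $2270.00 = $102.15
Total: $189.98 + $140.06 + $13.62 + $102.15 = $445.81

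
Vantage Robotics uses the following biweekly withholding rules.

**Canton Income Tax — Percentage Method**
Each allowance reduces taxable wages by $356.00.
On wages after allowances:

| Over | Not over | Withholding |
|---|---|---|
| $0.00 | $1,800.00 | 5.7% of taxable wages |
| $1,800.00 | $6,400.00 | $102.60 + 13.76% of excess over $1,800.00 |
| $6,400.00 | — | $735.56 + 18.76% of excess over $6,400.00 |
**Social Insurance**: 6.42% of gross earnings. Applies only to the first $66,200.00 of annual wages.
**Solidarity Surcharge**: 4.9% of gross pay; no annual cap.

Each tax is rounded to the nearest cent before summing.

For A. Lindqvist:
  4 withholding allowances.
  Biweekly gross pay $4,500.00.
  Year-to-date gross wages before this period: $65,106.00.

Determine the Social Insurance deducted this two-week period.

Social Insurance: cap $66,200.00 − YTD $65,106.00 = $1,094.00 subject; 6.42% × $1,094.00 = $70.23

$70.23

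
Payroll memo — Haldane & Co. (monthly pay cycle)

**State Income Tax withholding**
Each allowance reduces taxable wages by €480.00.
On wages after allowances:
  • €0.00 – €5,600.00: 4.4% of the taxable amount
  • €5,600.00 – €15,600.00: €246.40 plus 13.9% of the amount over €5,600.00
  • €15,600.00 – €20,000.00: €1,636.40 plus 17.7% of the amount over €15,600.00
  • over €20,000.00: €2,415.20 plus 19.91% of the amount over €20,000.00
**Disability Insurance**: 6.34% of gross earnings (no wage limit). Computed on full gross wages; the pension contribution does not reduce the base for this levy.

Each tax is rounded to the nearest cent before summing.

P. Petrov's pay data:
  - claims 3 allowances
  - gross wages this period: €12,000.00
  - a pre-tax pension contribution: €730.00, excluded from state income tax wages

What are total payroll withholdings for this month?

€1,595.17

State Income Tax: taxable = €12,000.00 − €730.00 − 3×€480.00 = €9,830.00
  €246.40 + 13.9% × (€9,830.00 − €5,600.00) = €246.40 + 13.9% × €4,230.00 = €834.37
Disability Insurance: 6.34% × €12,000.00 = €760.80
Total: €834.37 + €760.80 = €1,595.17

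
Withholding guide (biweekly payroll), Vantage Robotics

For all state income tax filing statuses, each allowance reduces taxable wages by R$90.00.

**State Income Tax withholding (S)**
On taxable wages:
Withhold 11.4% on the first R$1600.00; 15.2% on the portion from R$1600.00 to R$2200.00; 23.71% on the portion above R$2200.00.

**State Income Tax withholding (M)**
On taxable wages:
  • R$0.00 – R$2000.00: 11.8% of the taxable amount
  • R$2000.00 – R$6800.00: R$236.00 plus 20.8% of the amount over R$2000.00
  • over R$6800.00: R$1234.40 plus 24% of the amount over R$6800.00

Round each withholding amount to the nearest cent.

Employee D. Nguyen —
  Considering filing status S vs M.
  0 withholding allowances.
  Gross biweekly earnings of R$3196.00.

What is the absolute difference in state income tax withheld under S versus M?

State Income Tax (S): taxable = R$3196.00
  R$273.60 + 23.71% × (R$3196.00 − R$2200.00) = R$273.60 + 23.71% × R$996.00 = R$509.75
State Income Tax (M): taxable = R$3196.00
  R$236.00 + 20.8% × (R$3196.00 − R$2000.00) = R$236.00 + 20.8% × R$1196.00 = R$484.77
Difference: |R$509.75 − R$484.77| = R$24.98 (higher under S)

R$24.98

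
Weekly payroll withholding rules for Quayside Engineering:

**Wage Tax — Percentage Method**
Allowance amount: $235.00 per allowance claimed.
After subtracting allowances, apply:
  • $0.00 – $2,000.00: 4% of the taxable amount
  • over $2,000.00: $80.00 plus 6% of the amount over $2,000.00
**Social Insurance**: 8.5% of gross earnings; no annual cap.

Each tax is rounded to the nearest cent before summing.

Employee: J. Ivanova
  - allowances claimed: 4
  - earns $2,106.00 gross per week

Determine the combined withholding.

$225.65

Wage Tax: taxable = $2,106.00 − 4×$235.00 = $1,166.00
  4% × $1,166.00 = $46.64
Social Insurance: 8.5% × $2,106.00 = $179.01
Total: $46.64 + $179.01 = $225.65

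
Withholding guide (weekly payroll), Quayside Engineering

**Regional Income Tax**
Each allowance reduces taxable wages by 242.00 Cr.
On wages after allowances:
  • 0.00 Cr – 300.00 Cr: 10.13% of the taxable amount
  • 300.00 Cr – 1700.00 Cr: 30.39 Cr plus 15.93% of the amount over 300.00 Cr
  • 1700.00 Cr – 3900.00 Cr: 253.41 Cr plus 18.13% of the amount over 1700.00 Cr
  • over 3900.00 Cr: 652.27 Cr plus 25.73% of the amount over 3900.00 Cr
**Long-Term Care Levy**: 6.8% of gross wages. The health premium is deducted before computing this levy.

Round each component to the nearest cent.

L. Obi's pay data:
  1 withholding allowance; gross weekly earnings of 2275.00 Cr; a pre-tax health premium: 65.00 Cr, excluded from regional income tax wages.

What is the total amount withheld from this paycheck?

Regional Income Tax: taxable = 2275.00 Cr − 65.00 Cr − 1×242.00 Cr = 1968.00 Cr
  253.41 Cr + 18.13% × (1968.00 Cr − 1700.00 Cr) = 253.41 Cr + 18.13% × 268.00 Cr = 302.00 Cr
Long-Term Care Levy: 6.8% × 2210.00 Cr = 150.28 Cr
Total: 302.00 Cr + 150.28 Cr = 452.28 Cr

452.28 Cr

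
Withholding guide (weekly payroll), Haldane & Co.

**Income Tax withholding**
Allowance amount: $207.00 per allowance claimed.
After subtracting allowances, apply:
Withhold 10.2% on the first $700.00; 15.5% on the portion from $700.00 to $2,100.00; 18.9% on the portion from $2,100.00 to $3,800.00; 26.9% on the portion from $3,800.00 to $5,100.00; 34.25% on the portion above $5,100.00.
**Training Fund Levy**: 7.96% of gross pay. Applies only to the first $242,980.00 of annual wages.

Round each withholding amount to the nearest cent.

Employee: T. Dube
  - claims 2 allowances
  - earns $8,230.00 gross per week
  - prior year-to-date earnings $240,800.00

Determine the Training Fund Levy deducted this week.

Training Fund Levy: cap $242,980.00 − YTD $240,800.00 = $2,180.00 subject; 7.96% × $2,180.00 = $173.53

$173.53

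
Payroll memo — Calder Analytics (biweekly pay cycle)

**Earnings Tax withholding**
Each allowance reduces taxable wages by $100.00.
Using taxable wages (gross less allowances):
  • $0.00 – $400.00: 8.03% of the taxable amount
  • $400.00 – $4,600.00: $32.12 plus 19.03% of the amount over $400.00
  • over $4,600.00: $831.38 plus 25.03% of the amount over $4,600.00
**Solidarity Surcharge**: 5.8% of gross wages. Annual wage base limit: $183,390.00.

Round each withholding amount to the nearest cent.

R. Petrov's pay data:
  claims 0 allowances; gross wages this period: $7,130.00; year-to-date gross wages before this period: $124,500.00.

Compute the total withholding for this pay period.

$1,878.18

Earnings Tax: taxable = $7,130.00
  $831.38 + 25.03% × ($7,130.00 − $4,600.00) = $831.38 + 25.03% × $2,530.00 = $1,464.64
Solidarity Surcharge: 5.8% × $7,130.00 = $413.54
Total: $1,464.64 + $413.54 = $1,878.18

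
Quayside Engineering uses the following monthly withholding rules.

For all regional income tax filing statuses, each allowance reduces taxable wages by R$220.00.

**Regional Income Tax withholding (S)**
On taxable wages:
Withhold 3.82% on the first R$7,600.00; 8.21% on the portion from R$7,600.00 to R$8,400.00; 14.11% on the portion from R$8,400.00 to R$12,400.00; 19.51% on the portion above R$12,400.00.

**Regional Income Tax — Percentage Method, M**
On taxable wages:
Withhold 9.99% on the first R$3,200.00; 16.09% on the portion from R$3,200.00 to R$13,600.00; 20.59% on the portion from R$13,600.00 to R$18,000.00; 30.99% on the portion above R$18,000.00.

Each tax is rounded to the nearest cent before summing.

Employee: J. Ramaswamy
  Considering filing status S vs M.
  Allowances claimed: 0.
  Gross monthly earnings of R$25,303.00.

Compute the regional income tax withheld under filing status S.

Regional Income Tax (S): taxable = R$25,303.00
  R$920.40 + 19.51% × (R$25,303.00 − R$12,400.00) = R$920.40 + 19.51% × R$12,903.00 = R$3,437.78

R$3,437.78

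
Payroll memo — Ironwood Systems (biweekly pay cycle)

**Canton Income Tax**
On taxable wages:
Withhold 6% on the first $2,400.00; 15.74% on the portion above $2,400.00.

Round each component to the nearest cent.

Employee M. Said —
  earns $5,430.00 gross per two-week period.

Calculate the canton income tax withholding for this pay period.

Canton Income Tax: taxable = $5,430.00
  $144.00 + 15.74% × ($5,430.00 − $2,400.00) = $144.00 + 15.74% × $3,030.00 = $620.92

$620.92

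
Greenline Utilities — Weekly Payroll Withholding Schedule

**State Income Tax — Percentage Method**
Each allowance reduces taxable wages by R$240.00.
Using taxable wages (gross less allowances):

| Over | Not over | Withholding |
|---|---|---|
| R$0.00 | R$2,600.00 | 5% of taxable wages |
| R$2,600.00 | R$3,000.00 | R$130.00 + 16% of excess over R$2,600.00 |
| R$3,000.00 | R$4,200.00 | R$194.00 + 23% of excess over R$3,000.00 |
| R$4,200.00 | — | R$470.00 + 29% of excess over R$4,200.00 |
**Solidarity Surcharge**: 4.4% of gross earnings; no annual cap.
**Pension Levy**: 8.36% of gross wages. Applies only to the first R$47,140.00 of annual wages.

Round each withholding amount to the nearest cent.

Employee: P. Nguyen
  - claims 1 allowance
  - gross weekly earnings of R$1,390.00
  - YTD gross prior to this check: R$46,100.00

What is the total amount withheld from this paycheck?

State Income Tax: taxable = R$1,390.00 − 1×R$240.00 = R$1,150.00
  5% × R$1,150.00 = R$57.50
Solidarity Surcharge: 4.4% × R$1,390.00 = R$61.16
Pension Levy: cap R$47,140.00 − YTD R$46,100.00 = R$1,040.00 subject; 8.36% × R$1,040.00 = R$86.94
Total: R$57.50 + R$61.16 + R$86.94 = R$205.60

R$205.60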